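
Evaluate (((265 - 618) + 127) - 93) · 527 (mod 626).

281

265 - 618 = -353 ≡ 273 (mod 626)
273 + 127 = 400
400 - 93 = 307
307 · 527 = 161789 ≡ 281 (mod 626)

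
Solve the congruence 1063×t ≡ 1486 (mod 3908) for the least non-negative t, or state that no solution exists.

1994

gcd(1063, 3908) = 1, so a unique solution mod 3908 exists.
1063⁻¹ ≡ 2647 (mod 3908).
t ≡ 2647×1486 ≡ 1994 (mod 3908).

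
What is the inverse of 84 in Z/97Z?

82

97 = 1*84 + 13
84 = 6*13 + 6
13 = 2*6 + 1
6 = 6*1 + 0
gcd(84, 97) = 1, so the inverse exists.
Back-substitute for 1:
1 = 1*13 − 2*6
  = −2*84 + 13*13
  = 13*97 − 15*84
So 84⁻¹ ≡ −15 ≡ 82 (mod 97).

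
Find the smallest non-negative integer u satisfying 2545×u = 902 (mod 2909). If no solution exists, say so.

gcd(2545, 2909) = 1, so a unique solution mod 2909 exists.
2545⁻¹ ≡ 967 (mod 2909).
u ≡ 967×902 ≡ 2443 (mod 2909).

2443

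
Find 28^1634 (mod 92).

8

By square-and-multiply:
1634 in binary is 11001100010, i.e. 1634 = 1024 + 512 + 64 + 32 + 2.
28^1 ≡ 28 (mod 92)
28^2 ≡ 28^2 = 784 ≡ 48 (mod 92)
28^4 ≡ 48^2 = 2304 ≡ 4 (mod 92)
28^8 ≡ 4^2 = 16 (mod 92)
28^16 ≡ 16^2 = 256 ≡ 72 (mod 92)
28^32 ≡ 72^2 = 5184 ≡ 32 (mod 92)
28^64 ≡ 32^2 = 1024 ≡ 12 (mod 92)
28^128 ≡ 12^2 = 144 ≡ 52 (mod 92)
28^256 ≡ 52^2 = 2704 ≡ 36 (mod 92)
28^512 ≡ 36^2 = 1296 ≡ 8 (mod 92)
28^1024 ≡ 8^2 = 64 (mod 92)
28^1634 = 28^1024 · 28^512 · 28^64 · 28^32 · 28^2 ≡ 64 · 8 · 12 · 32 · 48 (mod 92).
Accumulate the product:
64 · 8 = 512 ≡ 52
52 · 12 = 624 ≡ 72
72 · 32 = 2304 ≡ 4
4 · 48 = 192 ≡ 8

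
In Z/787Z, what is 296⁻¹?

Run the extended Euclidean algorithm:
787 = 2·296 + 195
296 = 1·195 + 101
195 = 1·101 + 94
101 = 1·94 + 7
94 = 13·7 + 3
7 = 2·3 + 1
3 = 3·1 + 0
gcd(296, 787) = 1, so the inverse exists.
Back-substitute for 1:
1 = 1·7 − 2·3
  = −2·94 + 27·7
  = 27·101 − 29·94
  = −29·195 + 56·101
  = 56·296 − 85·195
  = −85·787 + 226·296
So 296⁻¹ ≡ 226 (mod 787).

226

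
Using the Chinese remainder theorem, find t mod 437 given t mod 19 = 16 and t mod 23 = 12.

19⁻¹ mod 23: 19·17 ≡ 1 (mod 23), so 19⁻¹ ≡ 17.
t = 16 + 19·((12 − 16)·17 mod 23) = 16 + 19·1 = 35.
Check: 35 mod 19 = 16, 35 mod 23 = 12. ✓

35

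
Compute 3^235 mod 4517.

235 in binary is 11101011, i.e. 235 = 128 + 64 + 32 + 8 + 2 + 1.
3^1 ≡ 3 (mod 4517)
3^2 ≡ 3^2 = 9 (mod 4517)
3^4 ≡ 9^2 = 81 (mod 4517)
3^8 ≡ 81^2 = 6561 ≡ 2044 (mod 4517)
3^16 ≡ 2044^2 = 4177936 ≡ 4228 (mod 4517)
3^32 ≡ 4228^2 = 17875984 ≡ 2215 (mod 4517)
3^64 ≡ 2215^2 = 4906225 ≡ 763 (mod 4517)
3^128 ≡ 763^2 = 582169 ≡ 3993 (mod 4517)
3^235 = 3^128 * 3^64 * 3^32 * 3^8 * 3^2 * 3^1 ≡ 3993 * 763 * 2215 * 2044 * 9 * 3 (mod 4517).
Accumulate the product:
3993 * 763 = 3046659 ≡ 2201
2201 * 2215 = 4875215 ≡ 1372
1372 * 2044 = 2804368 ≡ 3828
3828 * 9 = 34452 ≡ 2833
2833 * 3 = 8499 ≡ 3982

3982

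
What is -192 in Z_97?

-192 = -2·97 + 2, so -192 ≡ 2 (mod 97).

2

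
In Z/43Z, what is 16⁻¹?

35

43 = 2*16 + 11
16 = 1*11 + 5
11 = 2*5 + 1
5 = 5*1 + 0
gcd(16, 43) = 1, so the inverse exists.
Bézout: 1 = 3*43 − 8*16.
So 16⁻¹ ≡ −8 ≡ 35 (mod 43).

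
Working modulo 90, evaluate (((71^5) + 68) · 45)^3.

45

(71)^5 ≡ 71 (mod 90)
71 + 68 = 139 ≡ 49 (mod 90)
49 · 45 = 2205 ≡ 45 (mod 90)
(45)^3 ≡ 45 (mod 90)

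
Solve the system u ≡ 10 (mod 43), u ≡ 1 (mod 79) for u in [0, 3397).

43⁻¹ mod 79: 43*68 ≡ 1 (mod 79), so 43⁻¹ ≡ 68.
u = 10 + 43*((1 − 10)*68 mod 79) = 10 + 43*20 = 870.
Check: 870 mod 43 = 10, 870 mod 79 = 1. ✓

870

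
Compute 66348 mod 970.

66348 = 68·970 + 388, so 66348 ≡ 388 (mod 970).

388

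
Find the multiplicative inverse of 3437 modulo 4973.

By the extended Euclidean algorithm:
4973 = 1×3437 + 1536
3437 = 2×1536 + 365
1536 = 4×365 + 76
365 = 4×76 + 61
76 = 1×61 + 15
61 = 4×15 + 1
15 = 15×1 + 0
gcd(3437, 4973) = 1, so the inverse exists.
Bézout: 1 = −226×4973 + 327×3437.
So 3437⁻¹ ≡ 327 (mod 4973).

327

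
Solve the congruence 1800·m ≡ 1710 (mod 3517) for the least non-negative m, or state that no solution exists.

gcd(1800, 3517) = 1, so a unique solution mod 3517 exists.
1800⁻¹ ≡ 678 (mod 3517).
m ≡ 678·1710 ≡ 2287 (mod 3517).

2287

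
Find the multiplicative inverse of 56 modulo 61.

12

61 = 1·56 + 5
56 = 11·5 + 1
5 = 5·1 + 0
gcd(56, 61) = 1, so the inverse exists.
Back-substitute for 1:
1 = 1·56 − 11·5
  = −11·61 + 12·56
So 56⁻¹ ≡ 12 (mod 61).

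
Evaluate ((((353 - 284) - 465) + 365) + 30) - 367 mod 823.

353 - 284 = 69
69 - 465 = -396 ≡ 427 (mod 823)
427 + 365 = 792
792 + 30 = 822
822 - 367 = 455

455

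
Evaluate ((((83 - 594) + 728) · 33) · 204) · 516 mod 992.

83 - 594 = -511 ≡ 481 (mod 992)
481 + 728 = 1209 ≡ 217 (mod 992)
217 · 33 = 7161 ≡ 217 (mod 992)
217 · 204 = 44268 ≡ 620 (mod 992)
620 · 516 = 319920 ≡ 496 (mod 992)

496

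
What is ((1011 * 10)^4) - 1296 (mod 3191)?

660

1011 * 10 = 10110 ≡ 537 (mod 3191)
(537)^4 ≡ 1956 (mod 3191)
1956 - 1296 = 660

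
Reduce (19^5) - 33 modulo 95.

(19)^5 ≡ 19 (mod 95)
19 - 33 = -14 ≡ 81 (mod 95)

81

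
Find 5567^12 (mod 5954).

729

Using repeated squaring:
12 in binary is 1100, i.e. 12 = 8 + 4.
5567^1 ≡ 5567 (mod 5954)
5567^2 ≡ 5567^2 = 30991489 ≡ 919 (mod 5954)
5567^4 ≡ 919^2 = 844561 ≡ 5047 (mod 5954)
5567^8 ≡ 5047^2 = 25472209 ≡ 997 (mod 5954)
5567^12 = 5567^8 × 5567^4 ≡ 997 × 5047 (mod 5954).
997 × 5047 = 5031859 ≡ 729 (mod 5954).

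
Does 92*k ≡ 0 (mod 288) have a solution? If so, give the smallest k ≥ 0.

gcd(92, 288) = 4, and 4 | 0, so solutions exist.
Divide through by 4: 23*k ≡ 0 mod 72.
23⁻¹ ≡ 47 (mod 72).
k ≡ 47*0 ≡ 0 (mod 72).
The smallest non-negative solution is k = 0.

0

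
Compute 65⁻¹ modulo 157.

Apply the Euclidean algorithm and back-substitute:
157 = 2·65 + 27
65 = 2·27 + 11
27 = 2·11 + 5
11 = 2·5 + 1
5 = 5·1 + 0
gcd(65, 157) = 1, so the inverse exists.
Bézout: 1 = −12·157 + 29·65.
So 65⁻¹ ≡ 29 (mod 157).

29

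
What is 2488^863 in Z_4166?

By square-and-multiply:
2488^1 ≡ 2488 (mod 4166)
2488^2 ≡ 2488^2 = 6190144 ≡ 3634 (mod 4166)
2488^4 ≡ 3634^2 = 13205956 ≡ 3902 (mod 4166)
2488^8 ≡ 3902^2 = 15225604 ≡ 3040 (mod 4166)
2488^16 ≡ 3040^2 = 9241600 ≡ 1412 (mod 4166)
2488^32 ≡ 1412^2 = 1993744 ≡ 2396 (mod 4166)
2488^64 ≡ 2396^2 = 5740816 ≡ 68 (mod 4166)
2488^128 ≡ 68^2 = 4624 ≡ 458 (mod 4166)
2488^256 ≡ 458^2 = 209764 ≡ 1464 (mod 4166)
2488^512 ≡ 1464^2 = 2143296 ≡ 1972 (mod 4166)
2488^863 = 2488^512 · 2488^256 · 2488^64 · 2488^16 · 2488^8 · 2488^4 · 2488^2 · 2488^1 ≡ 1972 · 1464 · 68 · 1412 · 3040 · 3902 · 3634 · 2488 (mod 4166).
Accumulate the product:
1972 · 1464 = 2887008 ≡ 4136
4136 · 68 = 281248 ≡ 2126
2126 · 1412 = 3001912 ≡ 2392
2392 · 3040 = 7271680 ≡ 2010
2010 · 3902 = 7843020 ≡ 2608
2608 · 3634 = 9477472 ≡ 3988
3988 · 2488 = 9922144 ≡ 2898

2898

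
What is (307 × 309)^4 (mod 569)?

25

307 × 309 = 94863 ≡ 409 (mod 569)
(409)^4 ≡ 25 (mod 569)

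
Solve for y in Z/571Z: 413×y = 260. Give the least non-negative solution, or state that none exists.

gcd(413, 571) = 1, so a unique solution mod 571 exists.
413⁻¹ ≡ 365 (mod 571).
y ≡ 365×260 ≡ 114 (mod 571).

114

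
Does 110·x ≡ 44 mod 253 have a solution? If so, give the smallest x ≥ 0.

gcd(110, 253) = 11, and 11 | 44, so solutions exist.
Divide through by 11: 10·x ≡ 4 mod 23.
10⁻¹ ≡ 7 (mod 23).
x ≡ 7·4 ≡ 5 (mod 23).
The smallest non-negative solution is x = 5.

5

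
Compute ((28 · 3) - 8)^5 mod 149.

28 · 3 = 84
84 - 8 = 76
(76)^5 ≡ 124 (mod 149)

124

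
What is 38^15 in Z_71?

48

Compute successive squares:
15 in binary is 1111, i.e. 15 = 8 + 4 + 2 + 1.
38^1 ≡ 38 (mod 71)
38^2 ≡ 38^2 = 1444 ≡ 24 (mod 71)
38^4 ≡ 24^2 = 576 ≡ 8 (mod 71)
38^8 ≡ 8^2 = 64 (mod 71)
38^15 = 38^8 · 38^4 · 38^2 · 38^1 ≡ 64 · 8 · 24 · 38 (mod 71).
Accumulate the product:
64 · 8 = 512 ≡ 15
15 · 24 = 360 ≡ 5
5 · 38 = 190 ≡ 48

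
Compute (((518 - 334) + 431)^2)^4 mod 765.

518 - 334 = 184
184 + 431 = 615
(615)^2 ≡ 315 (mod 765)
(315)^4 ≡ 135 (mod 765)

135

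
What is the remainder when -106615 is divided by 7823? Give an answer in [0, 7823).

-106615 = -14*7823 + 2907, so -106615 ≡ 2907 (mod 7823).

2907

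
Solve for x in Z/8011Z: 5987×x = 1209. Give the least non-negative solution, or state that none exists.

3336

gcd(5987, 8011) = 1, so a unique solution mod 8011 exists.
5987⁻¹ ≡ 6503 (mod 8011).
x ≡ 6503×1209 ≡ 3336 (mod 8011).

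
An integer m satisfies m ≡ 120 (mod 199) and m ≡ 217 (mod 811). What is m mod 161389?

134843

199⁻¹ mod 811: 199·216 ≡ 1 (mod 811), so 199⁻¹ ≡ 216.
m = 120 + 199·((217 − 120)·216 mod 811) = 120 + 199·677 = 134843.
Check: 134843 mod 199 = 120, 134843 mod 811 = 217. ✓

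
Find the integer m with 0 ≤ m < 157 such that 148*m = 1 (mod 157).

Apply the Euclidean algorithm and back-substitute:
157 = 1·148 + 9
148 = 16·9 + 4
9 = 2·4 + 1
4 = 4·1 + 0
gcd(148, 157) = 1, so the inverse exists.
Bézout: 1 = 33·157 − 35·148.
So 148⁻¹ ≡ −35 ≡ 122 (mod 157).

122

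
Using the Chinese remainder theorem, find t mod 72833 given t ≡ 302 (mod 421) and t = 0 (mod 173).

421⁻¹ mod 173: 421·30 ≡ 1 (mod 173), so 421⁻¹ ≡ 30.
t = 302 + 421·((0 − 302)·30 mod 173) = 302 + 421·109 = 46191.

46191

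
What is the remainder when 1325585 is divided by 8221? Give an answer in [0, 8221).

2004

1325585 = 161·8221 + 2004, so 1325585 ≡ 2004 (mod 8221).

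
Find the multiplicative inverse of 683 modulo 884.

884 = 1×683 + 201
683 = 3×201 + 80
201 = 2×80 + 41
80 = 1×41 + 39
41 = 1×39 + 2
39 = 19×2 + 1
2 = 2×1 + 0
gcd(683, 884) = 1, so the inverse exists.
Bézout: 1 = −333×884 + 431×683.
So 683⁻¹ ≡ 431 (mod 884).

431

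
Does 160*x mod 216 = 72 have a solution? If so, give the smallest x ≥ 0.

18

gcd(160, 216) = 8, and 8 | 72, so solutions exist.
Divide through by 8: 20*x ≡ 9 mod 27.
20⁻¹ ≡ 23 (mod 27).
x ≡ 23*9 ≡ 18 (mod 27).
The smallest non-negative solution is x = 18.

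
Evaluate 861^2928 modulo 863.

Using repeated squaring:
861^1 ≡ 861 (mod 863)
861^2 ≡ 861^2 = 741321 ≡ 4 (mod 863)
861^4 ≡ 4^2 = 16 (mod 863)
861^8 ≡ 16^2 = 256 (mod 863)
861^16 ≡ 256^2 = 65536 ≡ 811 (mod 863)
861^32 ≡ 811^2 = 657721 ≡ 115 (mod 863)
861^64 ≡ 115^2 = 13225 ≡ 280 (mod 863)
861^128 ≡ 280^2 = 78400 ≡ 730 (mod 863)
861^256 ≡ 730^2 = 532900 ≡ 429 (mod 863)
861^512 ≡ 429^2 = 184041 ≡ 222 (mod 863)
861^1024 ≡ 222^2 = 49284 ≡ 93 (mod 863)
861^2048 ≡ 93^2 = 8649 ≡ 19 (mod 863)
861^2928 = 861^2048 * 861^512 * 861^256 * 861^64 * 861^32 * 861^16 ≡ 19 * 222 * 429 * 280 * 115 * 811 (mod 863).
Accumulate the product:
19 * 222 = 4218 ≡ 766
766 * 429 = 328614 ≡ 674
674 * 280 = 188720 ≡ 586
586 * 115 = 67390 ≡ 76
76 * 811 = 61636 ≡ 363

363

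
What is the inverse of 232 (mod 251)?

By the extended Euclidean algorithm:
251 = 1×232 + 19
232 = 12×19 + 4
19 = 4×4 + 3
4 = 1×3 + 1
3 = 3×1 + 0
gcd(232, 251) = 1, so the inverse exists.
Back-substitute for 1:
1 = 1×4 − 1×3
  = −1×19 + 5×4
  = 5×232 − 61×19
  = −61×251 + 66×232
So 232⁻¹ ≡ 66 (mod 251).

66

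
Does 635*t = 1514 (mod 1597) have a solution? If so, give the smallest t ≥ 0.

gcd(635, 1597) = 1, so a unique solution mod 1597 exists.
635⁻¹ ≡ 420 (mod 1597).
t ≡ 420*1514 ≡ 274 (mod 1597).

274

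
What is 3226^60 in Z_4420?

By square-and-multiply:
3226^1 ≡ 3226 (mod 4420)
3226^2 ≡ 3226^2 = 10407076 ≡ 2396 (mod 4420)
3226^4 ≡ 2396^2 = 5740816 ≡ 3656 (mod 4420)
3226^8 ≡ 3656^2 = 13366336 ≡ 256 (mod 4420)
3226^16 ≡ 256^2 = 65536 ≡ 3656 (mod 4420)
3226^32 ≡ 3656^2 = 13366336 ≡ 256 (mod 4420)
3226^60 = 3226^32 * 3226^16 * 3226^8 * 3226^4 ≡ 256 * 3656 * 256 * 3656 (mod 4420).
Accumulate the product:
256 * 3656 = 935936 ≡ 3316
3316 * 256 = 848896 ≡ 256
256 * 3656 = 935936 ≡ 3316

3316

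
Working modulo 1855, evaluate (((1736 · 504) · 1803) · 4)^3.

1736 · 504 = 874944 ≡ 1239 (mod 1855)
1239 · 1803 = 2233917 ≡ 497 (mod 1855)
497 · 4 = 1988 ≡ 133 (mod 1855)
(133)^3 ≡ 497 (mod 1855)

497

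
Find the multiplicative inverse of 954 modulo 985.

985 = 1×954 + 31
954 = 30×31 + 24
31 = 1×24 + 7
24 = 3×7 + 3
7 = 2×3 + 1
3 = 3×1 + 0
gcd(954, 985) = 1, so the inverse exists.
Back-substitute for 1:
1 = 1×7 − 2×3
  = −2×24 + 7×7
  = 7×31 − 9×24
  = −9×954 + 277×31
  = 277×985 − 286×954
So 954⁻¹ ≡ −286 ≡ 699 (mod 985).

699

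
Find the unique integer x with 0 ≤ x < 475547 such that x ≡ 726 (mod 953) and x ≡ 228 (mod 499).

953⁻¹ mod 499: 953×377 ≡ 1 (mod 499), so 953⁻¹ ≡ 377.
x = 726 + 953×((228 − 726)×377 mod 499) = 726 + 953×377 = 360007.
Check: 360007 mod 953 = 726, 360007 mod 499 = 228. ✓

360007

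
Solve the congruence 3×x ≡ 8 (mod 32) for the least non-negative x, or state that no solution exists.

24

gcd(3, 32) = 1, so a unique solution mod 32 exists.
3⁻¹ ≡ 11 (mod 32).
x ≡ 11×8 ≡ 24 (mod 32).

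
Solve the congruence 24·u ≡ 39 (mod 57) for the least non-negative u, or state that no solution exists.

gcd(24, 57) = 3, and 3 | 39, so solutions exist.
Divide through by 3: 8·u ≡ 13 (mod 19).
8⁻¹ ≡ 12 (mod 19).
u ≡ 12·13 ≡ 4 (mod 19).
The smallest non-negative solution is u = 4.

4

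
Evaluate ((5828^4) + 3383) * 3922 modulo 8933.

1299

(5828)^4 ≡ 4391 (mod 8933)
4391 + 3383 = 7774
7774 * 3922 = 30489628 ≡ 1299 (mod 8933)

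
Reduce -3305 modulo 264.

-3305 = -13*264 + 127, so -3305 ≡ 127 (mod 264).

127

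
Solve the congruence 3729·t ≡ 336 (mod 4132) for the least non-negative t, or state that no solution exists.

gcd(3729, 4132) = 1, so a unique solution mod 4132 exists.
3729⁻¹ ≡ 1661 (mod 4132).
t ≡ 1661·336 ≡ 276 (mod 4132).

276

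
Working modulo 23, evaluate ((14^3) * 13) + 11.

10

(14)^3 ≡ 7 (mod 23)
7 * 13 = 91 ≡ 22 (mod 23)
22 + 11 = 33 ≡ 10 (mod 23)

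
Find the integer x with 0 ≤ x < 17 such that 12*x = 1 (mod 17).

10

17 = 1×12 + 5
12 = 2×5 + 2
5 = 2×2 + 1
2 = 2×1 + 0
gcd(12, 17) = 1, so the inverse exists.
Back-substitute for 1:
1 = 1×5 − 2×2
  = −2×12 + 5×5
  = 5×17 − 7×12
So 12⁻¹ ≡ −7 ≡ 10 (mod 17).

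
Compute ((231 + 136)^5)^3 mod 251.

157

231 + 136 = 367 ≡ 116 (mod 251)
(116)^5 ≡ 126 (mod 251)
(126)^3 ≡ 157 (mod 251)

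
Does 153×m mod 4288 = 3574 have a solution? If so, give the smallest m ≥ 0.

gcd(153, 4288) = 1, so a unique solution mod 4288 exists.
153⁻¹ ≡ 1065 (mod 4288).
m ≡ 1065×3574 ≡ 2854 (mod 4288).

2854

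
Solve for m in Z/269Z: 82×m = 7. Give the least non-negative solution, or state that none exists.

233

gcd(82, 269) = 1, so a unique solution mod 269 exists.
82⁻¹ ≡ 187 (mod 269).
m ≡ 187×7 ≡ 233 (mod 269).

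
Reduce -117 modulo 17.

-117 = -7*17 + 2, so -117 ≡ 2 (mod 17).

2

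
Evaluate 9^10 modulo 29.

Compute successive squares:
10 in binary is 1010, i.e. 10 = 8 + 2.
9^1 ≡ 9 (mod 29)
9^2 ≡ 9^2 = 81 ≡ 23 (mod 29)
9^4 ≡ 23^2 = 529 ≡ 7 (mod 29)
9^8 ≡ 7^2 = 49 ≡ 20 (mod 29)
9^10 = 9^8 · 9^2 ≡ 20 · 23 (mod 29).
20 · 23 = 460 ≡ 25 (mod 29).

25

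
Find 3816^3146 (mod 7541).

3146 in binary is 110001001010, i.e. 3146 = 2048 + 1024 + 64 + 8 + 2.
3816^1 ≡ 3816 (mod 7541)
3816^2 ≡ 3816^2 = 14561856 ≡ 185 (mod 7541)
3816^4 ≡ 185^2 = 34225 ≡ 4061 (mod 7541)
3816^8 ≡ 4061^2 = 16491721 ≡ 7095 (mod 7541)
3816^16 ≡ 7095^2 = 50339025 ≡ 2850 (mod 7541)
3816^32 ≡ 2850^2 = 8122500 ≡ 843 (mod 7541)
3816^64 ≡ 843^2 = 710649 ≡ 1795 (mod 7541)
3816^128 ≡ 1795^2 = 3222025 ≡ 2018 (mod 7541)
3816^256 ≡ 2018^2 = 4072324 ≡ 184 (mod 7541)
3816^512 ≡ 184^2 = 33856 ≡ 3692 (mod 7541)
3816^1024 ≡ 3692^2 = 13630864 ≡ 4277 (mod 7541)
3816^2048 ≡ 4277^2 = 18292729 ≡ 5804 (mod 7541)
3816^3146 = 3816^2048 · 3816^1024 · 3816^64 · 3816^8 · 3816^2 ≡ 5804 · 4277 · 1795 · 7095 · 185 (mod 7541).
Accumulate the product:
5804 · 4277 = 24823708 ≡ 6277
6277 · 1795 = 11267215 ≡ 961
961 · 7095 = 6818295 ≡ 1231
1231 · 185 = 227735 ≡ 1505

1505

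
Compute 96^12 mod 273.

Compute successive squares:
96^1 ≡ 96 (mod 273)
96^2 ≡ 96^2 = 9216 ≡ 207 (mod 273)
96^4 ≡ 207^2 = 42849 ≡ 261 (mod 273)
96^8 ≡ 261^2 = 68121 ≡ 144 (mod 273)
96^12 = 96^8 × 96^4 ≡ 144 × 261 (mod 273).
144 × 261 = 37584 ≡ 183 (mod 273).

183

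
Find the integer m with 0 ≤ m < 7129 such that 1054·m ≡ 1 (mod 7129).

5039

Run the extended Euclidean algorithm:
7129 = 6·1054 + 805
1054 = 1·805 + 249
805 = 3·249 + 58
249 = 4·58 + 17
58 = 3·17 + 7
17 = 2·7 + 3
7 = 2·3 + 1
3 = 3·1 + 0
gcd(1054, 7129) = 1, so the inverse exists.
Back-substitute for 1:
1 = 1·7 − 2·3
  = −2·17 + 5·7
  = 5·58 − 17·17
  = −17·249 + 73·58
  = 73·805 − 236·249
  = −236·1054 + 309·805
  = 309·7129 − 2090·1054
So 1054⁻¹ ≡ −2090 ≡ 5039 (mod 7129).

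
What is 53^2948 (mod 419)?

2948 in binary is 101110000100, i.e. 2948 = 2048 + 512 + 256 + 128 + 4.
53^1 ≡ 53 (mod 419)
53^2 ≡ 53^2 = 2809 ≡ 295 (mod 419)
53^4 ≡ 295^2 = 87025 ≡ 292 (mod 419)
53^8 ≡ 292^2 = 85264 ≡ 207 (mod 419)
53^16 ≡ 207^2 = 42849 ≡ 111 (mod 419)
53^32 ≡ 111^2 = 12321 ≡ 170 (mod 419)
53^64 ≡ 170^2 = 28900 ≡ 408 (mod 419)
53^128 ≡ 408^2 = 166464 ≡ 121 (mod 419)
53^256 ≡ 121^2 = 14641 ≡ 395 (mod 419)
53^512 ≡ 395^2 = 156025 ≡ 157 (mod 419)
53^1024 ≡ 157^2 = 24649 ≡ 347 (mod 419)
53^2048 ≡ 347^2 = 120409 ≡ 156 (mod 419)
53^2948 = 53^2048 · 53^512 · 53^256 · 53^128 · 53^4 ≡ 156 · 157 · 395 · 121 · 292 (mod 419).
Accumulate the product:
156 · 157 = 24492 ≡ 190
190 · 395 = 75050 ≡ 49
49 · 121 = 5929 ≡ 63
63 · 292 = 18396 ≡ 379

379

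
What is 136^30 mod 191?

69

By square-and-multiply:
136^1 ≡ 136 (mod 191)
136^2 ≡ 136^2 = 18496 ≡ 160 (mod 191)
136^4 ≡ 160^2 = 25600 ≡ 6 (mod 191)
136^8 ≡ 6^2 = 36 (mod 191)
136^16 ≡ 36^2 = 1296 ≡ 150 (mod 191)
136^30 = 136^16 × 136^8 × 136^4 × 136^2 ≡ 150 × 36 × 6 × 160 (mod 191).
Accumulate the product:
150 × 36 = 5400 ≡ 52
52 × 6 = 312 ≡ 121
121 × 160 = 19360 ≡ 69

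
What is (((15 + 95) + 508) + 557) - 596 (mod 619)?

15 + 95 = 110
110 + 508 = 618
618 + 557 = 1175 ≡ 556 (mod 619)
556 - 596 = -40 ≡ 579 (mod 619)

579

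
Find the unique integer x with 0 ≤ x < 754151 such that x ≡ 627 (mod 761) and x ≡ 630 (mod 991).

761⁻¹ mod 991: 761×349 ≡ 1 (mod 991), so 761⁻¹ ≡ 349.
x = 627 + 761×((630 − 627)×349 mod 991) = 627 + 761×56 = 43243.

43243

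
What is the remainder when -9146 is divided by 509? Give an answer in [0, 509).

-9146 = -18·509 + 16, so -9146 ≡ 16 (mod 509).

16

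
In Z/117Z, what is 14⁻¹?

117 = 8*14 + 5
14 = 2*5 + 4
5 = 1*4 + 1
4 = 4*1 + 0
gcd(14, 117) = 1, so the inverse exists.
Back-substitute for 1:
1 = 1*5 − 1*4
  = −1*14 + 3*5
  = 3*117 − 25*14
So 14⁻¹ ≡ −25 ≡ 92 (mod 117).

92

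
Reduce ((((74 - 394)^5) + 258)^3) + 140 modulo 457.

74 - 394 = -320 ≡ 137 (mod 457)
(137)^5 ≡ 446 (mod 457)
446 + 258 = 704 ≡ 247 (mod 457)
(247)^3 ≡ 105 (mod 457)
105 + 140 = 245

245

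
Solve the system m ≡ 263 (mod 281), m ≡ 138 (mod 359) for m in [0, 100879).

100299

281⁻¹ mod 359: 281*23 ≡ 1 (mod 359), so 281⁻¹ ≡ 23.
m = 263 + 281*((138 − 263)*23 mod 359) = 263 + 281*356 = 100299.
Check: 100299 mod 281 = 263, 100299 mod 359 = 138. ✓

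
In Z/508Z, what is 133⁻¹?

233

Run the extended Euclidean algorithm:
508 = 3*133 + 109
133 = 1*109 + 24
109 = 4*24 + 13
24 = 1*13 + 11
13 = 1*11 + 2
11 = 5*2 + 1
2 = 2*1 + 0
gcd(133, 508) = 1, so the inverse exists.
Bézout: 1 = −61*508 + 233*133.
So 133⁻¹ ≡ 233 (mod 508).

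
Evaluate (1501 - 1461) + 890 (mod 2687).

930

1501 - 1461 = 40
40 + 890 = 930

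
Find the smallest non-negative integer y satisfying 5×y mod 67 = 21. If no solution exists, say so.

gcd(5, 67) = 1, so a unique solution mod 67 exists.
5⁻¹ ≡ 27 (mod 67).
y ≡ 27×21 ≡ 31 (mod 67).

31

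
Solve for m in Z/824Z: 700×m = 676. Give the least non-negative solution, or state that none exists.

gcd(700, 824) = 4, and 4 | 676, so solutions exist.
Divide through by 4: 175×m = 169 (mod 206).
175⁻¹ ≡ 93 (mod 206).
m ≡ 93×169 ≡ 61 (mod 206).
The smallest non-negative solution is m = 61.

61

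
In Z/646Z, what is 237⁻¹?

Run the extended Euclidean algorithm:
646 = 2·237 + 172
237 = 1·172 + 65
172 = 2·65 + 42
65 = 1·42 + 23
42 = 1·23 + 19
23 = 1·19 + 4
19 = 4·4 + 3
4 = 1·3 + 1
3 = 3·1 + 0
gcd(237, 646) = 1, so the inverse exists.
Back-substitute for 1:
1 = 1·4 − 1·3
  = −1·19 + 5·4
  = 5·23 − 6·19
  = −6·42 + 11·23
  = 11·65 − 17·42
  = −17·172 + 45·65
  = 45·237 − 62·172
  = −62·646 + 169·237
So 237⁻¹ ≡ 169 (mod 646).

169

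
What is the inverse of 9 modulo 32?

25

Run the extended Euclidean algorithm:
32 = 3*9 + 5
9 = 1*5 + 4
5 = 1*4 + 1
4 = 4*1 + 0
gcd(9, 32) = 1, so the inverse exists.
Bézout: 1 = 2*32 − 7*9.
So 9⁻¹ ≡ −7 ≡ 25 (mod 32).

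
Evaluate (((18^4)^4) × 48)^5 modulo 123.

(18)^4 ≡ 57 (mod 123)
(57)^4 ≡ 18 (mod 123)
18 × 48 = 864 ≡ 3 (mod 123)
(3)^5 ≡ 120 (mod 123)

120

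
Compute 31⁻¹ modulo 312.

151

Apply the Euclidean algorithm and back-substitute:
312 = 10*31 + 2
31 = 15*2 + 1
2 = 2*1 + 0
gcd(31, 312) = 1, so the inverse exists.
Bézout: 1 = −15*312 + 151*31.
So 31⁻¹ ≡ 151 (mod 312).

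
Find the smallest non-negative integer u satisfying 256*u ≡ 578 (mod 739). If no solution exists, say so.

gcd(256, 739) = 1, so a unique solution mod 739 exists.
256⁻¹ ≡ 153 (mod 739).
u ≡ 153*578 ≡ 493 (mod 739).

493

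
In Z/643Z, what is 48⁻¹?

67

Apply the Euclidean algorithm and back-substitute:
643 = 13×48 + 19
48 = 2×19 + 10
19 = 1×10 + 9
10 = 1×9 + 1
9 = 9×1 + 0
gcd(48, 643) = 1, so the inverse exists.
Back-substitute for 1:
1 = 1×10 − 1×9
  = −1×19 + 2×10
  = 2×48 − 5×19
  = −5×643 + 67×48
So 48⁻¹ ≡ 67 (mod 643).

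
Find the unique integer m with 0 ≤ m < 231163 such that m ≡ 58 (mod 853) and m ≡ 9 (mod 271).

853⁻¹ mod 271: 853·61 ≡ 1 (mod 271), so 853⁻¹ ≡ 61.
m = 58 + 853·((9 − 58)·61 mod 271) = 58 + 853·263 = 224397.
Check: 224397 mod 853 = 58, 224397 mod 271 = 9. ✓

224397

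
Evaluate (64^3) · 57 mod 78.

60

(64)^3 ≡ 64 (mod 78)
64 · 57 = 3648 ≡ 60 (mod 78)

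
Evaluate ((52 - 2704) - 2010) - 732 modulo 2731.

68

52 - 2704 = -2652 ≡ 79 (mod 2731)
79 - 2010 = -1931 ≡ 800 (mod 2731)
800 - 732 = 68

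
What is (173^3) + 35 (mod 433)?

(173)^3 ≡ 336 (mod 433)
336 + 35 = 371

371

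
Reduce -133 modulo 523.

390

-133 = -1*523 + 390, so -133 ≡ 390 (mod 523).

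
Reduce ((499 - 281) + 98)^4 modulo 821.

42

499 - 281 = 218
218 + 98 = 316
(316)^4 ≡ 42 (mod 821)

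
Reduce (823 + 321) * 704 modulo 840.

823 + 321 = 1144 ≡ 304 (mod 840)
304 * 704 = 214016 ≡ 656 (mod 840)

656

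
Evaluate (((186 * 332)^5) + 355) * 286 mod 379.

186 * 332 = 61752 ≡ 354 (mod 379)
(354)^5 ≡ 68 (mod 379)
68 + 355 = 423 ≡ 44 (mod 379)
44 * 286 = 12584 ≡ 77 (mod 379)

77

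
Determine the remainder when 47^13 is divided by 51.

47

13 in binary is 1101, i.e. 13 = 8 + 4 + 1.
47^1 ≡ 47 (mod 51)
47^2 ≡ 47^2 = 2209 ≡ 16 (mod 51)
47^4 ≡ 16^2 = 256 ≡ 1 (mod 51)
47^8 ≡ 1^2 = 1 (mod 51)
47^13 = 47^8 * 47^4 * 47^1 ≡ 1 * 1 * 47 (mod 51).
Accumulate the product:
1 * 1 = 1
1 * 47 = 47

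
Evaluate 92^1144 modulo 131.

1

92^1 ≡ 92 (mod 131)
92^2 ≡ 92^2 = 8464 ≡ 80 (mod 131)
92^4 ≡ 80^2 = 6400 ≡ 112 (mod 131)
92^8 ≡ 112^2 = 12544 ≡ 99 (mod 131)
92^16 ≡ 99^2 = 9801 ≡ 107 (mod 131)
92^32 ≡ 107^2 = 11449 ≡ 52 (mod 131)
92^64 ≡ 52^2 = 2704 ≡ 84 (mod 131)
92^128 ≡ 84^2 = 7056 ≡ 113 (mod 131)
92^256 ≡ 113^2 = 12769 ≡ 62 (mod 131)
92^512 ≡ 62^2 = 3844 ≡ 45 (mod 131)
92^1024 ≡ 45^2 = 2025 ≡ 60 (mod 131)
92^1144 = 92^1024 × 92^64 × 92^32 × 92^16 × 92^8 ≡ 60 × 84 × 52 × 107 × 99 (mod 131).
Accumulate the product:
60 × 84 = 5040 ≡ 62
62 × 52 = 3224 ≡ 80
80 × 107 = 8560 ≡ 45
45 × 99 = 4455 ≡ 1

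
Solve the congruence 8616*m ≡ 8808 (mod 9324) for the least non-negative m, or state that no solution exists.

gcd(8616, 9324) = 12, and 12 | 8808, so solutions exist.
Divide through by 12: 718*m = 734 (mod 777).
718⁻¹ ≡ 79 (mod 777).
m ≡ 79*734 ≡ 488 (mod 777).
The smallest non-negative solution is m = 488.

488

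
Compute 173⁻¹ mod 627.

29

627 = 3×173 + 108
173 = 1×108 + 65
108 = 1×65 + 43
65 = 1×43 + 22
43 = 1×22 + 21
22 = 1×21 + 1
21 = 21×1 + 0
gcd(173, 627) = 1, so the inverse exists.
Bézout: 1 = −8×627 + 29×173.
So 173⁻¹ ≡ 29 (mod 627).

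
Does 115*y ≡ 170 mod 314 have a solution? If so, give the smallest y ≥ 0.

gcd(115, 314) = 1, so a unique solution mod 314 exists.
115⁻¹ ≡ 71 (mod 314).
y ≡ 71*170 ≡ 138 (mod 314).

138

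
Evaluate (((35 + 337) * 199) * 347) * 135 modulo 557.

35 + 337 = 372
372 * 199 = 74028 ≡ 504 (mod 557)
504 * 347 = 174888 ≡ 547 (mod 557)
547 * 135 = 73845 ≡ 321 (mod 557)

321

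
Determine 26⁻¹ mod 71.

Apply the Euclidean algorithm and back-substitute:
71 = 2*26 + 19
26 = 1*19 + 7
19 = 2*7 + 5
7 = 1*5 + 2
5 = 2*2 + 1
2 = 2*1 + 0
gcd(26, 71) = 1, so the inverse exists.
Back-substitute for 1:
1 = 1*5 − 2*2
  = −2*7 + 3*5
  = 3*19 − 8*7
  = −8*26 + 11*19
  = 11*71 − 30*26
So 26⁻¹ ≡ −30 ≡ 41 (mod 71).

41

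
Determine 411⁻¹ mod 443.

263

443 = 1×411 + 32
411 = 12×32 + 27
32 = 1×27 + 5
27 = 5×5 + 2
5 = 2×2 + 1
2 = 2×1 + 0
gcd(411, 443) = 1, so the inverse exists.
Back-substitute for 1:
1 = 1×5 − 2×2
  = −2×27 + 11×5
  = 11×32 − 13×27
  = −13×411 + 167×32
  = 167×443 − 180×411
So 411⁻¹ ≡ −180 ≡ 263 (mod 443).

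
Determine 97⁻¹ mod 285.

Run the extended Euclidean algorithm:
285 = 2×97 + 91
97 = 1×91 + 6
91 = 15×6 + 1
6 = 6×1 + 0
gcd(97, 285) = 1, so the inverse exists.
Bézout: 1 = 16×285 − 47×97.
So 97⁻¹ ≡ −47 ≡ 238 (mod 285).

238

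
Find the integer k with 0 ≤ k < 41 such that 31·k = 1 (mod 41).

4

Run the extended Euclidean algorithm:
41 = 1·31 + 10
31 = 3·10 + 1
10 = 10·1 + 0
gcd(31, 41) = 1, so the inverse exists.
Back-substitute for 1:
1 = 1·31 − 3·10
  = −3·41 + 4·31
So 31⁻¹ ≡ 4 (mod 41).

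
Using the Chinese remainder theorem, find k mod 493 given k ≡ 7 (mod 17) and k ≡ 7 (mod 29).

17⁻¹ mod 29: 17·12 ≡ 1 (mod 29), so 17⁻¹ ≡ 12.
k = 7 + 17·((7 − 7)·12 mod 29) = 7 + 17·0 = 7.
Check: 7 mod 17 = 7, 7 mod 29 = 7. ✓

7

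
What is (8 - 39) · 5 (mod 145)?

8 - 39 = -31 ≡ 114 (mod 145)
114 · 5 = 570 ≡ 135 (mod 145)

135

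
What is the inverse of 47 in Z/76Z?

55

76 = 1·47 + 29
47 = 1·29 + 18
29 = 1·18 + 11
18 = 1·11 + 7
11 = 1·7 + 4
7 = 1·4 + 3
4 = 1·3 + 1
3 = 3·1 + 0
gcd(47, 76) = 1, so the inverse exists.
Bézout: 1 = 13·76 − 21·47.
So 47⁻¹ ≡ −21 ≡ 55 (mod 76).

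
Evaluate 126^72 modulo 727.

221

Using repeated squaring:
72 in binary is 1001000, i.e. 72 = 64 + 8.
126^1 ≡ 126 (mod 727)
126^2 ≡ 126^2 = 15876 ≡ 609 (mod 727)
126^4 ≡ 609^2 = 370881 ≡ 111 (mod 727)
126^8 ≡ 111^2 = 12321 ≡ 689 (mod 727)
126^16 ≡ 689^2 = 474721 ≡ 717 (mod 727)
126^32 ≡ 717^2 = 514089 ≡ 100 (mod 727)
126^64 ≡ 100^2 = 10000 ≡ 549 (mod 727)
126^72 = 126^64 * 126^8 ≡ 549 * 689 (mod 727).
549 * 689 = 378261 ≡ 221 (mod 727).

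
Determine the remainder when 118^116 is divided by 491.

260

118^1 ≡ 118 (mod 491)
118^2 ≡ 118^2 = 13924 ≡ 176 (mod 491)
118^4 ≡ 176^2 = 30976 ≡ 43 (mod 491)
118^8 ≡ 43^2 = 1849 ≡ 376 (mod 491)
118^16 ≡ 376^2 = 141376 ≡ 459 (mod 491)
118^32 ≡ 459^2 = 210681 ≡ 42 (mod 491)
118^64 ≡ 42^2 = 1764 ≡ 291 (mod 491)
118^116 = 118^64 * 118^32 * 118^16 * 118^4 ≡ 291 * 42 * 459 * 43 (mod 491).
Accumulate the product:
291 * 42 = 12222 ≡ 438
438 * 459 = 201042 ≡ 223
223 * 43 = 9589 ≡ 260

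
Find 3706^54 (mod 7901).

7417

54 in binary is 110110, i.e. 54 = 32 + 16 + 4 + 2.
3706^1 ≡ 3706 (mod 7901)
3706^2 ≡ 3706^2 = 13734436 ≡ 2498 (mod 7901)
3706^4 ≡ 2498^2 = 6240004 ≡ 6115 (mod 7901)
3706^8 ≡ 6115^2 = 37393225 ≡ 5693 (mod 7901)
3706^16 ≡ 5693^2 = 32410249 ≡ 347 (mod 7901)
3706^32 ≡ 347^2 = 120409 ≡ 1894 (mod 7901)
3706^54 = 3706^32 · 3706^16 · 3706^4 · 3706^2 ≡ 1894 · 347 · 6115 · 2498 (mod 7901).
Accumulate the product:
1894 · 347 = 657218 ≡ 1435
1435 · 6115 = 8775025 ≡ 4915
4915 · 2498 = 12277670 ≡ 7417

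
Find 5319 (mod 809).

5319 = 6·809 + 465, so 5319 ≡ 465 (mod 809).

465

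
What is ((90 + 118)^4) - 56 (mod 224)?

90 + 118 = 208
(208)^4 ≡ 128 (mod 224)
128 - 56 = 72

72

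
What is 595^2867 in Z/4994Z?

1629

2867 in binary is 101100110011, i.e. 2867 = 2048 + 512 + 256 + 32 + 16 + 2 + 1.
595^1 ≡ 595 (mod 4994)
595^2 ≡ 595^2 = 354025 ≡ 4445 (mod 4994)
595^4 ≡ 4445^2 = 19758025 ≡ 1761 (mod 4994)
595^8 ≡ 1761^2 = 3101121 ≡ 4841 (mod 4994)
595^16 ≡ 4841^2 = 23435281 ≡ 3433 (mod 4994)
595^32 ≡ 3433^2 = 11785489 ≡ 4643 (mod 4994)
595^64 ≡ 4643^2 = 21557449 ≡ 3345 (mod 4994)
595^128 ≡ 3345^2 = 11189025 ≡ 2465 (mod 4994)
595^256 ≡ 2465^2 = 6076225 ≡ 3521 (mod 4994)
595^512 ≡ 3521^2 = 12397441 ≡ 2333 (mod 4994)
595^1024 ≡ 2333^2 = 5442889 ≡ 4423 (mod 4994)
595^2048 ≡ 4423^2 = 19562929 ≡ 1431 (mod 4994)
595^2867 = 595^2048 · 595^512 · 595^256 · 595^32 · 595^16 · 595^2 · 595^1 ≡ 1431 · 2333 · 3521 · 4643 · 3433 · 4445 · 595 (mod 4994).
Accumulate the product:
1431 · 2333 = 3338523 ≡ 2531
2531 · 3521 = 8911651 ≡ 2355
2355 · 4643 = 10934265 ≡ 2399
2399 · 3433 = 8235767 ≡ 661
661 · 4445 = 2938145 ≡ 1673
1673 · 595 = 995435 ≡ 1629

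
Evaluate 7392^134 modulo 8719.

7529

By square-and-multiply:
134 in binary is 10000110, i.e. 134 = 128 + 4 + 2.
7392^1 ≡ 7392 (mod 8719)
7392^2 ≡ 7392^2 = 54641664 ≡ 8410 (mod 8719)
7392^4 ≡ 8410^2 = 70728100 ≡ 8291 (mod 8719)
7392^8 ≡ 8291^2 = 68740681 ≡ 85 (mod 8719)
7392^16 ≡ 85^2 = 7225 (mod 8719)
7392^32 ≡ 7225^2 = 52200625 ≡ 8691 (mod 8719)
7392^64 ≡ 8691^2 = 75533481 ≡ 784 (mod 8719)
7392^128 ≡ 784^2 = 614656 ≡ 4326 (mod 8719)
7392^134 = 7392^128 × 7392^4 × 7392^2 ≡ 4326 × 8291 × 8410 (mod 8719).
Accumulate the product:
4326 × 8291 = 35866866 ≡ 5619
5619 × 8410 = 47255790 ≡ 7529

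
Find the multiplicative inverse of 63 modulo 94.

Run the extended Euclidean algorithm:
94 = 1*63 + 31
63 = 2*31 + 1
31 = 31*1 + 0
gcd(63, 94) = 1, so the inverse exists.
Back-substitute for 1:
1 = 1*63 − 2*31
  = −2*94 + 3*63
So 63⁻¹ ≡ 3 (mod 94).

3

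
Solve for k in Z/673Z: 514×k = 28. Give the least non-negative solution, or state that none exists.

gcd(514, 673) = 1, so a unique solution mod 673 exists.
514⁻¹ ≡ 182 (mod 673).
k ≡ 182×28 ≡ 385 (mod 673).

385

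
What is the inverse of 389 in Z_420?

149

Apply the Euclidean algorithm and back-substitute:
420 = 1·389 + 31
389 = 12·31 + 17
31 = 1·17 + 14
17 = 1·14 + 3
14 = 4·3 + 2
3 = 1·2 + 1
2 = 2·1 + 0
gcd(389, 420) = 1, so the inverse exists.
Back-substitute for 1:
1 = 1·3 − 1·2
  = −1·14 + 5·3
  = 5·17 − 6·14
  = −6·31 + 11·17
  = 11·389 − 138·31
  = −138·420 + 149·389
So 389⁻¹ ≡ 149 (mod 420).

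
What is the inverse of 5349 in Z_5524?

Run the extended Euclidean algorithm:
5524 = 1*5349 + 175
5349 = 30*175 + 99
175 = 1*99 + 76
99 = 1*76 + 23
76 = 3*23 + 7
23 = 3*7 + 2
7 = 3*2 + 1
2 = 2*1 + 0
gcd(5349, 5524) = 1, so the inverse exists.
Back-substitute for 1:
1 = 1*7 − 3*2
  = −3*23 + 10*7
  = 10*76 − 33*23
  = −33*99 + 43*76
  = 43*175 − 76*99
  = −76*5349 + 2323*175
  = 2323*5524 − 2399*5349
So 5349⁻¹ ≡ −2399 ≡ 3125 (mod 5524).

3125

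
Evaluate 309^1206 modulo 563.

Using repeated squaring:
1206 in binary is 10010110110, i.e. 1206 = 1024 + 128 + 32 + 16 + 4 + 2.
309^1 ≡ 309 (mod 563)
309^2 ≡ 309^2 = 95481 ≡ 334 (mod 563)
309^4 ≡ 334^2 = 111556 ≡ 82 (mod 563)
309^8 ≡ 82^2 = 6724 ≡ 531 (mod 563)
309^16 ≡ 531^2 = 281961 ≡ 461 (mod 563)
309^32 ≡ 461^2 = 212521 ≡ 270 (mod 563)
309^64 ≡ 270^2 = 72900 ≡ 273 (mod 563)
309^128 ≡ 273^2 = 74529 ≡ 213 (mod 563)
309^256 ≡ 213^2 = 45369 ≡ 329 (mod 563)
309^512 ≡ 329^2 = 108241 ≡ 145 (mod 563)
309^1024 ≡ 145^2 = 21025 ≡ 194 (mod 563)
309^1206 = 309^1024 · 309^128 · 309^32 · 309^16 · 309^4 · 309^2 ≡ 194 · 213 · 270 · 461 · 82 · 334 (mod 563).
Accumulate the product:
194 · 213 = 41322 ≡ 223
223 · 270 = 60210 ≡ 532
532 · 461 = 245252 ≡ 347
347 · 82 = 28454 ≡ 304
304 · 334 = 101536 ≡ 196

196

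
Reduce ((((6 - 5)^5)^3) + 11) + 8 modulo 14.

6

6 - 5 = 1
(1)^5 ≡ 1 (mod 14)
(1)^3 ≡ 1 (mod 14)
1 + 11 = 12
12 + 8 = 20 ≡ 6 (mod 14)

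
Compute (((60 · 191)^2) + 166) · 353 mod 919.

60 · 191 = 11460 ≡ 432 (mod 919)
(432)^2 ≡ 67 (mod 919)
67 + 166 = 233
233 · 353 = 82249 ≡ 458 (mod 919)

458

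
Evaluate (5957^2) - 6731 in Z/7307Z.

(5957)^2 ≡ 3057 (mod 7307)
3057 - 6731 = -3674 ≡ 3633 (mod 7307)

3633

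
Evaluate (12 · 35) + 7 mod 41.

12 · 35 = 420 ≡ 10 (mod 41)
10 + 7 = 17

17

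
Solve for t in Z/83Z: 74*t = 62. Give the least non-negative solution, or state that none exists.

gcd(74, 83) = 1, so a unique solution mod 83 exists.
74⁻¹ ≡ 46 (mod 83).
t ≡ 46*62 ≡ 30 (mod 83).

30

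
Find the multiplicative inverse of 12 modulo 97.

Run the extended Euclidean algorithm:
97 = 8×12 + 1
12 = 12×1 + 0
gcd(12, 97) = 1, so the inverse exists.
Back-substitute for 1:
1 = 1×97 − 8×12
So 12⁻¹ ≡ −8 ≡ 89 (mod 97).

89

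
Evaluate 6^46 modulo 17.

9

By square-and-multiply:
6^1 ≡ 6 (mod 17)
6^2 ≡ 6^2 = 36 ≡ 2 (mod 17)
6^4 ≡ 2^2 = 4 (mod 17)
6^8 ≡ 4^2 = 16 (mod 17)
6^16 ≡ 16^2 = 256 ≡ 1 (mod 17)
6^32 ≡ 1^2 = 1 (mod 17)
6^46 = 6^32 · 6^8 · 6^4 · 6^2 ≡ 1 · 16 · 4 · 2 (mod 17).
Accumulate the product:
1 · 16 = 16
16 · 4 = 64 ≡ 13
13 · 2 = 26 ≡ 9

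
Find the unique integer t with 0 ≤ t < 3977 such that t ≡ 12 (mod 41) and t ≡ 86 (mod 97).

668

41⁻¹ mod 97: 41·71 ≡ 1 (mod 97), so 41⁻¹ ≡ 71.
t = 12 + 41·((86 − 12)·71 mod 97) = 12 + 41·16 = 668.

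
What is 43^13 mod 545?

93

13 in binary is 1101, i.e. 13 = 8 + 4 + 1.
43^1 ≡ 43 (mod 545)
43^2 ≡ 43^2 = 1849 ≡ 214 (mod 545)
43^4 ≡ 214^2 = 45796 ≡ 16 (mod 545)
43^8 ≡ 16^2 = 256 (mod 545)
43^13 = 43^8 · 43^4 · 43^1 ≡ 256 · 16 · 43 (mod 545).
Accumulate the product:
256 · 16 = 4096 ≡ 281
281 · 43 = 12083 ≡ 93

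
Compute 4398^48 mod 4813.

By square-and-multiply:
4398^1 ≡ 4398 (mod 4813)
4398^2 ≡ 4398^2 = 19342404 ≡ 3770 (mod 4813)
4398^4 ≡ 3770^2 = 14212900 ≡ 111 (mod 4813)
4398^8 ≡ 111^2 = 12321 ≡ 2695 (mod 4813)
4398^16 ≡ 2695^2 = 7263025 ≡ 208 (mod 4813)
4398^32 ≡ 208^2 = 43264 ≡ 4760 (mod 4813)
4398^48 = 4398^32 * 4398^16 ≡ 4760 * 208 (mod 4813).
4760 * 208 = 990080 ≡ 3415 (mod 4813).

3415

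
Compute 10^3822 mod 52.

40

Compute successive squares:
3822 in binary is 111011101110, i.e. 3822 = 2048 + 1024 + 512 + 128 + 64 + 32 + 8 + 4 + 2.
10^1 ≡ 10 (mod 52)
10^2 ≡ 10^2 = 100 ≡ 48 (mod 52)
10^4 ≡ 48^2 = 2304 ≡ 16 (mod 52)
10^8 ≡ 16^2 = 256 ≡ 48 (mod 52)
10^16 ≡ 48^2 = 2304 ≡ 16 (mod 52)
10^32 ≡ 16^2 = 256 ≡ 48 (mod 52)
10^64 ≡ 48^2 = 2304 ≡ 16 (mod 52)
10^128 ≡ 16^2 = 256 ≡ 48 (mod 52)
10^256 ≡ 48^2 = 2304 ≡ 16 (mod 52)
10^512 ≡ 16^2 = 256 ≡ 48 (mod 52)
10^1024 ≡ 48^2 = 2304 ≡ 16 (mod 52)
10^2048 ≡ 16^2 = 256 ≡ 48 (mod 52)
10^3822 = 10^2048 × 10^1024 × 10^512 × 10^128 × 10^64 × 10^32 × 10^8 × 10^4 × 10^2 ≡ 48 × 16 × 48 × 48 × 16 × 48 × 48 × 16 × 48 (mod 52).
Accumulate the product:
48 × 16 = 768 ≡ 40
40 × 48 = 1920 ≡ 48
48 × 48 = 2304 ≡ 16
16 × 16 = 256 ≡ 48
48 × 48 = 2304 ≡ 16
16 × 48 = 768 ≡ 40
40 × 16 = 640 ≡ 16
16 × 48 = 768 ≡ 40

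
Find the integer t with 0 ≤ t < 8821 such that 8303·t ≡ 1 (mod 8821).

8821 = 1×8303 + 518
8303 = 16×518 + 15
518 = 34×15 + 8
15 = 1×8 + 7
8 = 1×7 + 1
7 = 7×1 + 0
gcd(8303, 8821) = 1, so the inverse exists.
Back-substitute for 1:
1 = 1×8 − 1×7
  = −1×15 + 2×8
  = 2×518 − 69×15
  = −69×8303 + 1106×518
  = 1106×8821 − 1175×8303
So 8303⁻¹ ≡ −1175 ≡ 7646 (mod 8821).

7646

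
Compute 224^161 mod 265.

Using repeated squaring:
161 in binary is 10100001, i.e. 161 = 128 + 32 + 1.
224^1 ≡ 224 (mod 265)
224^2 ≡ 224^2 = 50176 ≡ 91 (mod 265)
224^4 ≡ 91^2 = 8281 ≡ 66 (mod 265)
224^8 ≡ 66^2 = 4356 ≡ 116 (mod 265)
224^16 ≡ 116^2 = 13456 ≡ 206 (mod 265)
224^32 ≡ 206^2 = 42436 ≡ 36 (mod 265)
224^64 ≡ 36^2 = 1296 ≡ 236 (mod 265)
224^128 ≡ 236^2 = 55696 ≡ 46 (mod 265)
224^161 = 224^128 * 224^32 * 224^1 ≡ 46 * 36 * 224 (mod 265).
Accumulate the product:
46 * 36 = 1656 ≡ 66
66 * 224 = 14784 ≡ 209

209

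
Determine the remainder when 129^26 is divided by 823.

333

26 in binary is 11010, i.e. 26 = 16 + 8 + 2.
129^1 ≡ 129 (mod 823)
129^2 ≡ 129^2 = 16641 ≡ 181 (mod 823)
129^4 ≡ 181^2 = 32761 ≡ 664 (mod 823)
129^8 ≡ 664^2 = 440896 ≡ 591 (mod 823)
129^16 ≡ 591^2 = 349281 ≡ 329 (mod 823)
129^26 = 129^16 × 129^8 × 129^2 ≡ 329 × 591 × 181 (mod 823).
Accumulate the product:
329 × 591 = 194439 ≡ 211
211 × 181 = 38191 ≡ 333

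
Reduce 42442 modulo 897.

283

42442 = 47×897 + 283, so 42442 ≡ 283 (mod 897).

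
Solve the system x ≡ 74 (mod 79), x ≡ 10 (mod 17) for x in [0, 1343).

469

79⁻¹ mod 17: 79·14 ≡ 1 (mod 17), so 79⁻¹ ≡ 14.
x = 74 + 79·((10 − 74)·14 mod 17) = 74 + 79·5 = 469.
Check: 469 mod 79 = 74, 469 mod 17 = 10. ✓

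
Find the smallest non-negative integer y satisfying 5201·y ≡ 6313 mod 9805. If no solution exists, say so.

1023

gcd(5201, 9805) = 1, so a unique solution mod 9805 exists.
5201⁻¹ ≡ 8836 (mod 9805).
y ≡ 8836·6313 ≡ 1023 (mod 9805).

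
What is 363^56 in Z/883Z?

106

363^1 ≡ 363 (mod 883)
363^2 ≡ 363^2 = 131769 ≡ 202 (mod 883)
363^4 ≡ 202^2 = 40804 ≡ 186 (mod 883)
363^8 ≡ 186^2 = 34596 ≡ 159 (mod 883)
363^16 ≡ 159^2 = 25281 ≡ 557 (mod 883)
363^32 ≡ 557^2 = 310249 ≡ 316 (mod 883)
363^56 = 363^32 × 363^16 × 363^8 ≡ 316 × 557 × 159 (mod 883).
Accumulate the product:
316 × 557 = 176012 ≡ 295
295 × 159 = 46905 ≡ 106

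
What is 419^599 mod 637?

503

599 in binary is 1001010111, i.e. 599 = 512 + 64 + 16 + 4 + 2 + 1.
419^1 ≡ 419 (mod 637)
419^2 ≡ 419^2 = 175561 ≡ 386 (mod 637)
419^4 ≡ 386^2 = 148996 ≡ 575 (mod 637)
419^8 ≡ 575^2 = 330625 ≡ 22 (mod 637)
419^16 ≡ 22^2 = 484 (mod 637)
419^32 ≡ 484^2 = 234256 ≡ 477 (mod 637)
419^64 ≡ 477^2 = 227529 ≡ 120 (mod 637)
419^128 ≡ 120^2 = 14400 ≡ 386 (mod 637)
419^256 ≡ 386^2 = 148996 ≡ 575 (mod 637)
419^512 ≡ 575^2 = 330625 ≡ 22 (mod 637)
419^599 = 419^512 * 419^64 * 419^16 * 419^4 * 419^2 * 419^1 ≡ 22 * 120 * 484 * 575 * 386 * 419 (mod 637).
Accumulate the product:
22 * 120 = 2640 ≡ 92
92 * 484 = 44528 ≡ 575
575 * 575 = 330625 ≡ 22
22 * 386 = 8492 ≡ 211
211 * 419 = 88409 ≡ 503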